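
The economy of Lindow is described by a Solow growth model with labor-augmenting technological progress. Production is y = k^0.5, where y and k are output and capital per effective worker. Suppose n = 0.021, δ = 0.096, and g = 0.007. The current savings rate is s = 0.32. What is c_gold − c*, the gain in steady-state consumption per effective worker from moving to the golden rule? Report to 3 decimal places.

Δc ≈ 0.261

n + g + δ = 0.021 + 0.007 + 0.096 = 0.124.
Current steady state (s = 0.32): k* = (0.32/0.124)^(1/0.5) ≈ 6.6597, y* = 6.6597^0.5 ≈ 2.5806, c* = (1−0.32)·2.5806 ≈ 1.7548.
Maximizing c = f(k) − (n+g+δ)·k gives f'(k) = n+g+δ, i.e. 0.5·k^(0.5−1) = 0.124, so k_gold = (0.5/0.124)^(1/0.5) ≈ 16.2591.
y_gold = 16.2591^0.5 ≈ 4.0323, c_gold = y_gold − 0.124·k_gold ≈ 2.0161.
Gain: Δc = 2.0161 − 1.7548 ≈ 0.2613.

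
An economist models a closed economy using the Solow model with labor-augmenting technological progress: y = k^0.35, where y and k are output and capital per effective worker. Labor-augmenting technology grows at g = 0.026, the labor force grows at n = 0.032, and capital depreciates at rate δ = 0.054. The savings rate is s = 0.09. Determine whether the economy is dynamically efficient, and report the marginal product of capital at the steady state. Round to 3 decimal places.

dynamically efficient; MPK ≈ 0.436

The effective depreciation rate is n + g + δ = 0.032 + 0.026 + 0.054 = 0.112.
Steady-state k*: s·k^0.35 = 0.112·k gives k* = (0.09/0.112)^(1/0.65) ≈ 0.7143.
MPK = 0.35·0.7143^(-0.65) ≈ 0.4356.
MPK > n+g+δ = 0.112, so the economy is dynamically efficient (under-saving).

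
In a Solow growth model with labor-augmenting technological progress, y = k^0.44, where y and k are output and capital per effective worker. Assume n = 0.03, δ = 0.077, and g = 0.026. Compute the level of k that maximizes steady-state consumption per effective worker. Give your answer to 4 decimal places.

Capital per effective worker breaks even when investment replaces (n + g + δ)·k; here n + g + δ = 0.133.
Golden rule sets MPK = n+g+δ: 0.44·k^(0.44−1) = 0.133, so k_gold = (0.44/0.133)^(1/0.56) ≈ 8.4695.

k_gold ≈ 8.4695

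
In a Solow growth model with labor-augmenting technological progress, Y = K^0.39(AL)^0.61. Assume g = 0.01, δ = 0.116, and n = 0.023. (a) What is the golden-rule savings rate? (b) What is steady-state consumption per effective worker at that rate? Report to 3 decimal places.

The effective depreciation rate is n + g + δ = 0.023 + 0.01 + 0.116 = 0.149.
For Cobb-Douglas, s_gold equals capital's share: s_gold = 0.39.
Maximizing c = f(k) − (n+g+δ)·k gives f'(k) = n+g+δ, i.e. 0.39·k^(0.39−1) = 0.149, so k_gold = (0.39/0.149)^(1/0.61) ≈ 4.8422.
y_gold = 4.8422^0.39 ≈ 1.8500; c_gold = (1−0.39)·y_gold ≈ 1.1285.

(a) s_gold = 0.390; (b) c_gold ≈ 1.128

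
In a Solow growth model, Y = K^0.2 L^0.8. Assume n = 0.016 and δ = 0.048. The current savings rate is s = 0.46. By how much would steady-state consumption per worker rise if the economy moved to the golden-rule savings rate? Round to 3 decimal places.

The effective depreciation rate is n + δ = 0.016 + 0.048 = 0.064.
Current steady state (s = 0.46): k* = (0.46/0.064)^(1/0.8) ≈ 11.7685, y* = 11.7685^0.2 ≈ 1.6374, c* = (1−0.46)·1.6374 ≈ 0.8842.
Golden rule sets MPK = n+δ: 0.2·k^(0.2−1) = 0.064, so k_gold = (0.2/0.064)^(1/0.8) ≈ 4.1549.
y_gold = 4.1549^0.2 ≈ 1.3296, c_gold = y_gold − 0.064·k_gold ≈ 1.0637.
Gain: Δc = 1.0637 − 0.8842 ≈ 0.1795.

Δc ≈ 0.179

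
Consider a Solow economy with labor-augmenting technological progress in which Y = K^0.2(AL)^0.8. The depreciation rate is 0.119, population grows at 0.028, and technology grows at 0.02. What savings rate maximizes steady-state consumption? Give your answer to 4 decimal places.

s_gold = 0.2000

The effective depreciation rate is n + g + δ = 0.028 + 0.02 + 0.119 = 0.167.
At the golden rule MPK = n+g+δ, and in any Cobb-Douglas steady state s = (n+g+δ)·k/y = MPK·k/y = capital's share 0.2.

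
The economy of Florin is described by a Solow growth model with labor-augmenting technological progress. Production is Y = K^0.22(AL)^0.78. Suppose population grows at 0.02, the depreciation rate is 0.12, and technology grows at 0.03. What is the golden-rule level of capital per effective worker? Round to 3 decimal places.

k_gold ≈ 1.392

The effective depreciation rate is n + g + δ = 0.02 + 0.03 + 0.12 = 0.17.
At the golden rule the marginal product of capital equals n+g+δ: 0.22·k^(0.22−1) = 0.17. Solving, k_gold = (0.22/0.17)^(1/0.78) ≈ 1.3917.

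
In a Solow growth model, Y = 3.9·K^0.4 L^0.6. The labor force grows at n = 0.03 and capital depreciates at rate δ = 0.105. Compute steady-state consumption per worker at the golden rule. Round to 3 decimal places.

c_gold ≈ 11.960

The effective depreciation rate is n + δ = 0.03 + 0.105 = 0.135.
Golden rule sets MPK = n+δ: 0.4·3.9·k^(0.4−1) = 0.135, so k_gold = (0.4·3.9/0.135)^(1/0.6) ≈ 59.0633.
y_gold = 3.9·59.0633^0.4 ≈ 19.9339.
c_gold = y_gold − (n+δ)·k_gold = 19.9339 − 0.135·59.0633 ≈ 11.9603.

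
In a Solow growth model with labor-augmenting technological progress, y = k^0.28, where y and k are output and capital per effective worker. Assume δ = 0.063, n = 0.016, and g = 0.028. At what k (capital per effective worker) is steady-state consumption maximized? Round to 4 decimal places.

k_gold ≈ 3.8040

n + g + δ = 0.016 + 0.028 + 0.063 = 0.107.
Maximizing c = f(k) − (n+g+δ)·k gives f'(k) = n+g+δ, i.e. 0.28·k^(0.28−1) = 0.107, so k_gold = (0.28/0.107)^(1/0.72) ≈ 3.8040.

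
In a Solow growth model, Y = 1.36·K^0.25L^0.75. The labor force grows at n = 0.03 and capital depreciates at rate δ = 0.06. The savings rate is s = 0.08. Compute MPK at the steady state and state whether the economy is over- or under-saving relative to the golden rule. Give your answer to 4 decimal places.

under-saving; MPK ≈ 0.2812

Break-even investment rate: n + δ = 0.03 + 0.06 = 0.09.
Steady-state k*: s·A·k^0.25 = 0.09·k gives k* = (0.08·1.36/0.09)^(1/0.75) ≈ 1.2878.
MPK = 0.25·1.36·1.2878^(-0.75) ≈ 0.2812.
MPK > n+δ = 0.09, so the economy is dynamically efficient (under-saving).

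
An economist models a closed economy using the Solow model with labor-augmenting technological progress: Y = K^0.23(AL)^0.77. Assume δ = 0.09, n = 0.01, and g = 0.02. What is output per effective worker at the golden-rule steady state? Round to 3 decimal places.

y_gold ≈ 1.214

Break-even investment rate: n + g + δ = 0.01 + 0.02 + 0.09 = 0.12.
Maximizing c = f(k) − (n+g+δ)·k gives f'(k) = n+g+δ, i.e. 0.23·k^(0.23−1) = 0.12, so k_gold = (0.23/0.12)^(1/0.77) ≈ 2.3278.
Output: y_gold = k_gold^0.23 = 2.3278^0.23 ≈ 1.2145.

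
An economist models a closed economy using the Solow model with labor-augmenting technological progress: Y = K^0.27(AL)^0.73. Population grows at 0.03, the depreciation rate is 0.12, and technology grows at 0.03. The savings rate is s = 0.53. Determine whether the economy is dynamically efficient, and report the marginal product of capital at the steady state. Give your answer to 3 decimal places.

dynamically inefficient; MPK ≈ 0.092

Break-even investment rate: n + g + δ = 0.03 + 0.03 + 0.12 = 0.18.
Steady-state k*: s·k^0.27 = 0.18·k gives k* = (0.53/0.18)^(1/0.73) ≈ 4.3901.
MPK = 0.27·4.3901^(-0.73) ≈ 0.0917.
MPK < n+g+δ = 0.18, so the economy is dynamically inefficient (over-saving).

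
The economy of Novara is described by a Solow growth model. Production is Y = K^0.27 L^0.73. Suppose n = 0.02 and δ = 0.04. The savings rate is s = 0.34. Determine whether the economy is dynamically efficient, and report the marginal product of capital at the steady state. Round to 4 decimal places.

Break-even investment rate: n + δ = 0.02 + 0.04 = 0.06.
Steady-state k*: s·k^0.27 = 0.06·k gives k* = (0.34/0.06)^(1/0.73) ≈ 10.7636.
MPK = 0.27·10.7636^(-0.73) ≈ 0.0476.
MPK < n+δ = 0.06, so the economy is dynamically inefficient (over-saving).

dynamically inefficient; MPK ≈ 0.0476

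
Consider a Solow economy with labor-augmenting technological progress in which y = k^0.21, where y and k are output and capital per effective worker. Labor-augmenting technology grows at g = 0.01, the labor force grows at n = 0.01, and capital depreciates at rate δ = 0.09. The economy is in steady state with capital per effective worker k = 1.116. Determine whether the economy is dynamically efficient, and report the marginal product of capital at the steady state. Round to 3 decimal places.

dynamically efficient; MPK ≈ 0.193

The effective depreciation rate is n + g + δ = 0.01 + 0.01 + 0.09 = 0.11.
MPK = 0.21·k^(0.21−1) = 0.21·1.116^(-0.79) ≈ 0.1926.
MPK > 0.11, so the economy is dynamically efficient (under-saving).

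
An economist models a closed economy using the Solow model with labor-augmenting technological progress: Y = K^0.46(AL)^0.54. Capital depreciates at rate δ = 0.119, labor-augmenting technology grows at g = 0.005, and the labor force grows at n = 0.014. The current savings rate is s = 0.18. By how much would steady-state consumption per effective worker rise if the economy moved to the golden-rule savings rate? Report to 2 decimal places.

Δc ≈ 0.48

The effective depreciation rate is n + g + δ = 0.014 + 0.005 + 0.119 = 0.138.
Current steady state (s = 0.18): k* = (0.18/0.138)^(1/0.54) ≈ 1.6357, y* = 1.6357^0.46 ≈ 1.2540, c* = (1−0.18)·1.2540 ≈ 1.0283.
Setting f'(k) = n+g+δ gives 0.46·k^(0.46−1) = 0.138, hence k_gold = (0.46/0.138)^(1/0.54) ≈ 9.2960.
y_gold = 9.2960^0.46 ≈ 2.7888, c_gold = y_gold − 0.138·k_gold ≈ 1.5059.
Gain: Δc = 1.5059 − 1.0283 ≈ 0.4777.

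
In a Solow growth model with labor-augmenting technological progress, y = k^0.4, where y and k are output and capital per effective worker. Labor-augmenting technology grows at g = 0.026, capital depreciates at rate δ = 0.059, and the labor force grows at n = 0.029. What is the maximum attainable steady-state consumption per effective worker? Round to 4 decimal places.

c_gold ≈ 1.3854

Capital per effective worker breaks even when investment replaces (n + g + δ)·k; here n + g + δ = 0.114.
At the golden rule the marginal product of capital equals n+g+δ: 0.4·k^(0.4−1) = 0.114. Solving, k_gold = (0.4/0.114)^(1/0.6) ≈ 8.1020.
y_gold = 8.1020^0.4 ≈ 2.3091.
c_gold = y_gold − (n+g+δ)·k_gold = 2.3091 − 0.114·8.1020 ≈ 1.3854.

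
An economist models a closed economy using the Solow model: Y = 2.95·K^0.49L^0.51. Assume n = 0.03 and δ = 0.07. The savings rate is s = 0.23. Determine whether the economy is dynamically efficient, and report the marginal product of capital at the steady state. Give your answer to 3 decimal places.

dynamically efficient; MPK ≈ 0.213

Break-even investment rate: n + δ = 0.03 + 0.07 = 0.1.
Steady-state k*: s·A·k^0.49 = 0.1·k gives k* = (0.23·2.95/0.1)^(1/0.51) ≈ 42.7061.
MPK = 0.49·2.95·42.7061^(-0.51) ≈ 0.2130.
MPK > n+δ = 0.1, so the economy is dynamically efficient (under-saving).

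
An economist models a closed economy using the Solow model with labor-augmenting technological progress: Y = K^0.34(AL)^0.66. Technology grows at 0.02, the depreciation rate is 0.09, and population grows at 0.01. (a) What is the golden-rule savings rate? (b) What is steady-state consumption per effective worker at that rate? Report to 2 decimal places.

(a) s_gold = 0.34; (b) c_gold ≈ 1.13

Capital per effective worker breaks even when investment replaces (n + g + δ)·k; here n + g + δ = 0.12.
For Cobb-Douglas, s_gold equals capital's share: s_gold = 0.34.
At the golden rule the marginal product of capital equals n+g+δ: 0.34·k^(0.34−1) = 0.12. Solving, k_gold = (0.34/0.12)^(1/0.66) ≈ 4.8451.
y_gold = 4.8451^0.34 ≈ 1.7100; c_gold = (1−0.34)·y_gold ≈ 1.1286.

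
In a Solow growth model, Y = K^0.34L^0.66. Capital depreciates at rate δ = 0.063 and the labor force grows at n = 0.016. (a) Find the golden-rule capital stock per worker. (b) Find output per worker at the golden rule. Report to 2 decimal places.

(a) k_gold ≈ 9.13; (b) y_gold ≈ 2.12

The effective depreciation rate is n + δ = 0.016 + 0.063 = 0.079.
Maximizing c = f(k) − (n+δ)·k gives f'(k) = n+δ, i.e. 0.34·k^(0.34−1) = 0.079, so k_gold = (0.34/0.079)^(1/0.66) ≈ 9.1281.
y_gold = 9.1281^0.34 ≈ 2.1209.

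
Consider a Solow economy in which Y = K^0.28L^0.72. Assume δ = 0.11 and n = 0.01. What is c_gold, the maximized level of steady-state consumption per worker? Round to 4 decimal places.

c_gold ≈ 1.0010

Break-even investment rate: n + δ = 0.01 + 0.11 = 0.12.
Golden rule sets MPK = n+δ: 0.28·k^(0.28−1) = 0.12, so k_gold = (0.28/0.12)^(1/0.72) ≈ 3.2440.
y_gold = 3.2440^0.28 ≈ 1.3903.
c_gold = y_gold − (n+δ)·k_gold = 1.3903 − 0.12·3.2440 ≈ 1.0010.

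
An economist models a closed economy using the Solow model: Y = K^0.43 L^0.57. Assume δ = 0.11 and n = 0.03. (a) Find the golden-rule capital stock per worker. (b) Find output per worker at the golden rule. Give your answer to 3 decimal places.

(a) k_gold ≈ 7.161; (b) y_gold ≈ 2.332

n + δ = 0.03 + 0.11 = 0.14.
Setting f'(k) = n+δ gives 0.43·k^(0.43−1) = 0.14, hence k_gold = (0.43/0.14)^(1/0.57) ≈ 7.1612.
y_gold = 7.1612^0.43 ≈ 2.3315.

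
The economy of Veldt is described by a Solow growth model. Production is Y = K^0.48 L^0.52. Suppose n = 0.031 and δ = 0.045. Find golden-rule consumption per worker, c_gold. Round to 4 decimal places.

Capital per worker breaks even when investment replaces (n + δ)·k; here n + δ = 0.076.
Maximizing c = f(k) − (n+δ)·k gives f'(k) = n+δ, i.e. 0.48·k^(0.48−1) = 0.076, so k_gold = (0.48/0.076)^(1/0.52) ≈ 34.6166.
y_gold = 34.6166^0.48 ≈ 5.4810.
c_gold = y_gold − (n+δ)·k_gold = 5.4810 − 0.076·34.6166 ≈ 2.8501.

c_gold ≈ 2.8501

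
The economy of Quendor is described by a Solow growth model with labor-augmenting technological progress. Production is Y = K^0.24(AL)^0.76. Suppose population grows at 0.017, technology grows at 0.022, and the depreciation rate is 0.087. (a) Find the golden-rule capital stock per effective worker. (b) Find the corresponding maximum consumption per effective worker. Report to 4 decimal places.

(a) k_gold ≈ 2.3346; (b) c_gold ≈ 0.9315

n + g + δ = 0.017 + 0.022 + 0.087 = 0.126.
Maximizing c = f(k) − (n+g+δ)·k gives f'(k) = n+g+δ, i.e. 0.24·k^(0.24−1) = 0.126, so k_gold = (0.24/0.126)^(1/0.76) ≈ 2.3346.
y_gold = 2.3346^0.24 ≈ 1.2257; c_gold = y_gold − 0.126·k_gold ≈ 0.9315.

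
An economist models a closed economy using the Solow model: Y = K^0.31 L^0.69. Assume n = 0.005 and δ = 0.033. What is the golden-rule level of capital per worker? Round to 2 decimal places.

k_gold ≈ 20.95

The effective depreciation rate is n + δ = 0.005 + 0.033 = 0.038.
Golden rule sets MPK = n+δ: 0.31·k^(0.31−1) = 0.038, so k_gold = (0.31/0.038)^(1/0.69) ≈ 20.9473.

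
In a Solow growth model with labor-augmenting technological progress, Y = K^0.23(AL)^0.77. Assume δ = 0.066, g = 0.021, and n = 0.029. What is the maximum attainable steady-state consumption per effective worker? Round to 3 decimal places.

c_gold ≈ 0.945

Capital per effective worker breaks even when investment replaces (n + g + δ)·k; here n + g + δ = 0.116.
Golden rule sets MPK = n+g+δ: 0.23·k^(0.23−1) = 0.116, so k_gold = (0.23/0.116)^(1/0.77) ≈ 2.4326.
y_gold = 2.4326^0.23 ≈ 1.2269.
c_gold = y_gold − (n+g+δ)·k_gold = 1.2269 − 0.116·2.4326 ≈ 0.9447.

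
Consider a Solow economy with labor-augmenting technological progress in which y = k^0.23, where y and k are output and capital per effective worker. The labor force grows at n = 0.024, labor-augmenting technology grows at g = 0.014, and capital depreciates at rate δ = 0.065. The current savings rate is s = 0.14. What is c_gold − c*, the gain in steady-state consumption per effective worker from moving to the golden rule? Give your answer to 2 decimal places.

n + g + δ = 0.024 + 0.014 + 0.065 = 0.103.
Current steady state (s = 0.14): k* = (0.14/0.103)^(1/0.77) ≈ 1.4897, y* = 1.4897^0.23 ≈ 1.0960, c* = (1−0.14)·1.0960 ≈ 0.9426.
Setting f'(k) = n+g+δ gives 0.23·k^(0.23−1) = 0.103, hence k_gold = (0.23/0.103)^(1/0.77) ≈ 2.8386.
y_gold = 2.8386^0.23 ≈ 1.2712, c_gold = y_gold − 0.103·k_gold ≈ 0.9788.
Gain: Δc = 0.9788 − 0.9426 ≈ 0.0363.

Δc ≈ 0.04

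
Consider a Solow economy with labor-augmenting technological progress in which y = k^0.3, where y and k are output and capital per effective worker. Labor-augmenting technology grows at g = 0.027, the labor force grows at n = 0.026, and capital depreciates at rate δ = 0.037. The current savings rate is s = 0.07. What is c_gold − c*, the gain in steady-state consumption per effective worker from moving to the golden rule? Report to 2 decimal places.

Δc ≈ 0.34

n + g + δ = 0.026 + 0.027 + 0.037 = 0.09.
Current steady state (s = 0.07): k* = (0.07/0.09)^(1/0.7) ≈ 0.6984, y* = 0.6984^0.3 ≈ 0.8979, c* = (1−0.07)·0.8979 ≈ 0.8350.
At the golden rule the marginal product of capital equals n+g+δ: 0.3·k^(0.3−1) = 0.09. Solving, k_gold = (0.3/0.09)^(1/0.7) ≈ 5.5843.
y_gold = 5.5843^0.3 ≈ 1.6753, c_gold = y_gold − 0.09·k_gold ≈ 1.1727.
Gain: Δc = 1.1727 − 0.8350 ≈ 0.3377.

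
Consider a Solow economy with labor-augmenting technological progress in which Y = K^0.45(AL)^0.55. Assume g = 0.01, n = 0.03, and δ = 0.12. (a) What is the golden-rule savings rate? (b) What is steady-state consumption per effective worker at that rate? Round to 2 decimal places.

(a) s_gold = 0.45; (b) c_gold ≈ 1.28

Break-even investment rate: n + g + δ = 0.03 + 0.01 + 0.12 = 0.16.
For Cobb-Douglas, s_gold equals capital's share: s_gold = 0.45.
Maximizing c = f(k) − (n+g+δ)·k gives f'(k) = n+g+δ, i.e. 0.45·k^(0.45−1) = 0.16, so k_gold = (0.45/0.16)^(1/0.55) ≈ 6.5544.
y_gold = 6.5544^0.45 ≈ 2.3304; c_gold = (1−0.45)·y_gold ≈ 1.2817.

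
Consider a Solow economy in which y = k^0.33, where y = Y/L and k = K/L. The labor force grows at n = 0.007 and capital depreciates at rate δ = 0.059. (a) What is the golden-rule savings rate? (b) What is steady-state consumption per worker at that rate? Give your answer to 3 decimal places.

(a) s_gold = 0.330; (b) c_gold ≈ 1.480

Break-even investment rate: n + δ = 0.007 + 0.059 = 0.066.
For Cobb-Douglas, s_gold equals capital's share: s_gold = 0.33.
Setting f'(k) = n+δ gives 0.33·k^(0.33−1) = 0.066, hence k_gold = (0.33/0.066)^(1/0.67) ≈ 11.0469.
y_gold = 11.0469^0.33 ≈ 2.2094; c_gold = (1−0.33)·y_gold ≈ 1.4803.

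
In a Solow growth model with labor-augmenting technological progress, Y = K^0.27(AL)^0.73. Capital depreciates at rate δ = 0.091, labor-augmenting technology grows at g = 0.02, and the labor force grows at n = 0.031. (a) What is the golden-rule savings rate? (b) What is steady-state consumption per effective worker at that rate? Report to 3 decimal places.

(a) s_gold = 0.270; (b) c_gold ≈ 0.926

Capital per effective worker breaks even when investment replaces (n + g + δ)·k; here n + g + δ = 0.142.
For Cobb-Douglas, s_gold equals capital's share: s_gold = 0.27.
Setting f'(k) = n+g+δ gives 0.27·k^(0.27−1) = 0.142, hence k_gold = (0.27/0.142)^(1/0.73) ≈ 2.4115.
y_gold = 2.4115^0.27 ≈ 1.2683; c_gold = (1−0.27)·y_gold ≈ 0.9259.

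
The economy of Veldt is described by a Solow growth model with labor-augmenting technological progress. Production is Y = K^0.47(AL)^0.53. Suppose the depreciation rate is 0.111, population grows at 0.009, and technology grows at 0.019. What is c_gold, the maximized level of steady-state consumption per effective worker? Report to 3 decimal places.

c_gold ≈ 1.561

n + g + δ = 0.009 + 0.019 + 0.111 = 0.139.
Maximizing c = f(k) − (n+g+δ)·k gives f'(k) = n+g+δ, i.e. 0.47·k^(0.47−1) = 0.139, so k_gold = (0.47/0.139)^(1/0.53) ≈ 9.9602.
y_gold = 9.9602^0.47 ≈ 2.9457.
c_gold = y_gold − (n+g+δ)·k_gold = 2.9457 − 0.139·9.9602 ≈ 1.5612.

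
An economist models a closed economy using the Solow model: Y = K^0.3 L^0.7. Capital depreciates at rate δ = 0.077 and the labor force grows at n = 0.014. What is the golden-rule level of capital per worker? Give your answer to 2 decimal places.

n + δ = 0.014 + 0.077 = 0.091.
Setting f'(k) = n+δ gives 0.3·k^(0.3−1) = 0.091, hence k_gold = (0.3/0.091)^(1/0.7) ≈ 5.4969.

k_gold ≈ 5.50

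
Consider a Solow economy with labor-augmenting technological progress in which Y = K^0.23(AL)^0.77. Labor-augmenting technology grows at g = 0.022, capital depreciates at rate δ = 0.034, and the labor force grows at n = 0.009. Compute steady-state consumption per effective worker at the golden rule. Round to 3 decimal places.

The effective depreciation rate is n + g + δ = 0.009 + 0.022 + 0.034 = 0.065.
Maximizing c = f(k) − (n+g+δ)·k gives f'(k) = n+g+δ, i.e. 0.23·k^(0.23−1) = 0.065, so k_gold = (0.23/0.065)^(1/0.77) ≈ 5.1611.
y_gold = 5.1611^0.23 ≈ 1.4586.
c_gold = y_gold − (n+g+δ)·k_gold = 1.4586 − 0.065·5.1611 ≈ 1.1231.

c_gold ≈ 1.123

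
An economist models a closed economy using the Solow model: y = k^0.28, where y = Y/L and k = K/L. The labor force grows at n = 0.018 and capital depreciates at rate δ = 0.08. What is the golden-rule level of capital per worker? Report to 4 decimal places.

k_gold ≈ 4.2977

Capital per worker breaks even when investment replaces (n + δ)·k; here n + δ = 0.098.
Setting f'(k) = n+δ gives 0.28·k^(0.28−1) = 0.098, hence k_gold = (0.28/0.098)^(1/0.72) ≈ 4.2977.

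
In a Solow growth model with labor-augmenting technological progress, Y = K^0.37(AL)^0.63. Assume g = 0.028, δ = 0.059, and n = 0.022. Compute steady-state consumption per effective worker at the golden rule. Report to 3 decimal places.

Break-even investment rate: n + g + δ = 0.022 + 0.028 + 0.059 = 0.109.
Maximizing c = f(k) − (n+g+δ)·k gives f'(k) = n+g+δ, i.e. 0.37·k^(0.37−1) = 0.109, so k_gold = (0.37/0.109)^(1/0.63) ≈ 6.9583.
y_gold = 6.9583^0.37 ≈ 2.0499.
c_gold = y_gold − (n+g+δ)·k_gold = 2.0499 − 0.109·6.9583 ≈ 1.2914.

c_gold ≈ 1.291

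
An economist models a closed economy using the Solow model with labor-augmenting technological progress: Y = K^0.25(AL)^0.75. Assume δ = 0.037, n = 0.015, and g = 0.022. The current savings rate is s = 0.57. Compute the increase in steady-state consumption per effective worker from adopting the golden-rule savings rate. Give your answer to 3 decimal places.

Break-even investment rate: n + g + δ = 0.015 + 0.022 + 0.037 = 0.074.
Current steady state (s = 0.57): k* = (0.57/0.074)^(1/0.75) ≈ 15.2122, y* = 15.2122^0.25 ≈ 1.9749, c* = (1−0.57)·1.9749 ≈ 0.8492.
At the golden rule the marginal product of capital equals n+g+δ: 0.25·k^(0.25−1) = 0.074. Solving, k_gold = (0.25/0.074)^(1/0.75) ≈ 5.0693.
y_gold = 5.0693^0.25 ≈ 1.5005, c_gold = y_gold − 0.074·k_gold ≈ 1.1254.
Gain: Δc = 1.1254 − 0.8492 ≈ 0.2762.

Δc ≈ 0.276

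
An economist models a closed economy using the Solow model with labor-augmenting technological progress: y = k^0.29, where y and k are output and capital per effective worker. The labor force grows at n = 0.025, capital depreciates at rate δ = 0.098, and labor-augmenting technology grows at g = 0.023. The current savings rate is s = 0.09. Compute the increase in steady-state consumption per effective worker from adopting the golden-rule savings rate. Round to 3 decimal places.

Δc ≈ 0.193

Break-even investment rate: n + g + δ = 0.025 + 0.023 + 0.098 = 0.146.
Current steady state (s = 0.09): k* = (0.09/0.146)^(1/0.71) ≈ 0.5059, y* = 0.5059^0.29 ≈ 0.8207, c* = (1−0.09)·0.8207 ≈ 0.7468.
Maximizing c = f(k) − (n+g+δ)·k gives f'(k) = n+g+δ, i.e. 0.29·k^(0.29−1) = 0.146, so k_gold = (0.29/0.146)^(1/0.71) ≈ 2.6289.
y_gold = 2.6289^0.29 ≈ 1.3235, c_gold = y_gold − 0.146·k_gold ≈ 0.9397.
Gain: Δc = 0.9397 − 0.7468 ≈ 0.1929.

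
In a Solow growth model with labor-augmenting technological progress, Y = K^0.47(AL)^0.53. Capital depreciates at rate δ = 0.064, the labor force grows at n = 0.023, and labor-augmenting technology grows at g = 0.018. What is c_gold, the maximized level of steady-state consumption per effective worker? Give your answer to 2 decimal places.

c_gold ≈ 2.00

The effective depreciation rate is n + g + δ = 0.023 + 0.018 + 0.064 = 0.105.
At the golden rule the marginal product of capital equals n+g+δ: 0.47·k^(0.47−1) = 0.105. Solving, k_gold = (0.47/0.105)^(1/0.53) ≈ 16.9094.
y_gold = 16.9094^0.47 ≈ 3.7776.
c_gold = y_gold − (n+g+δ)·k_gold = 3.7776 − 0.105·16.9094 ≈ 2.0022.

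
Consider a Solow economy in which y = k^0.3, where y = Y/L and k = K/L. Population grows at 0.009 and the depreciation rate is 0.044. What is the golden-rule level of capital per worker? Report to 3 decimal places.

n + δ = 0.009 + 0.044 = 0.053.
Setting f'(k) = n+δ gives 0.3·k^(0.3−1) = 0.053, hence k_gold = (0.3/0.053)^(1/0.7) ≈ 11.8985.

k_gold ≈ 11.899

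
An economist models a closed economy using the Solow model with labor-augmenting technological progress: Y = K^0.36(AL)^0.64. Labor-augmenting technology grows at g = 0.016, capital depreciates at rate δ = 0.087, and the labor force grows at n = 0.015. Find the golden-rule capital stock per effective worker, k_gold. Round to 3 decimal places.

k_gold ≈ 5.714

Capital per effective worker breaks even when investment replaces (n + g + δ)·k; here n + g + δ = 0.118.
At the golden rule the marginal product of capital equals n+g+δ: 0.36·k^(0.36−1) = 0.118. Solving, k_gold = (0.36/0.118)^(1/0.64) ≈ 5.7136.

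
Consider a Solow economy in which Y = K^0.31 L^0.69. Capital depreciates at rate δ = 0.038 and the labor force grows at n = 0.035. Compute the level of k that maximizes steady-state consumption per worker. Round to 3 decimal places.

k_gold ≈ 8.132

The effective depreciation rate is n + δ = 0.035 + 0.038 = 0.073.
At the golden rule the marginal product of capital equals n+δ: 0.31·k^(0.31−1) = 0.073. Solving, k_gold = (0.31/0.073)^(1/0.69) ≈ 8.1321.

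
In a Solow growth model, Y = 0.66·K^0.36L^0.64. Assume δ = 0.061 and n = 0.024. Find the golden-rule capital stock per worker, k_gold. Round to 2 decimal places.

k_gold ≈ 4.98

n + δ = 0.024 + 0.061 = 0.085.
Maximizing c = f(k) − (n+δ)·k gives f'(k) = n+δ, i.e. 0.36·0.66·k^(0.36−1) = 0.085, so k_gold = (0.36·0.66/0.085)^(1/0.64) ≈ 4.9836.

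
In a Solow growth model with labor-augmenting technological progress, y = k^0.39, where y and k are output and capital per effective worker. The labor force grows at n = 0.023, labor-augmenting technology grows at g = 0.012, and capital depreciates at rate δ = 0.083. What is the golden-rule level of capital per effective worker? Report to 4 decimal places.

Break-even investment rate: n + g + δ = 0.023 + 0.012 + 0.083 = 0.118.
Setting f'(k) = n+g+δ gives 0.39·k^(0.39−1) = 0.118, hence k_gold = (0.39/0.118)^(1/0.61) ≈ 7.0977.

k_gold ≈ 7.0977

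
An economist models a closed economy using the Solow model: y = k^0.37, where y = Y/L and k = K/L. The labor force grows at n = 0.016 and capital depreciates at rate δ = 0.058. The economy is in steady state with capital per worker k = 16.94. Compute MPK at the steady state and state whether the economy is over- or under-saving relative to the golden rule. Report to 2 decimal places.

over-saving; MPK ≈ 0.06

Break-even investment rate: n + δ = 0.016 + 0.058 = 0.074.
MPK = 0.37·k^(0.37−1) = 0.37·16.94^(-0.63) ≈ 0.0622.
MPK < 0.074, so the economy is dynamically inefficient (over-saving).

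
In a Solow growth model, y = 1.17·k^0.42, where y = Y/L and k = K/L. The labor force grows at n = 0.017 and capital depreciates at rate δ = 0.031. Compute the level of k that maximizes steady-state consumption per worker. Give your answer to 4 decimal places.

k_gold ≈ 55.1714

n + δ = 0.017 + 0.031 = 0.048.
At the golden rule the marginal product of capital equals n+δ: 0.42·1.17·k^(0.42−1) = 0.048. Solving, k_gold = (0.42·1.17/0.048)^(1/0.58) ≈ 55.1714.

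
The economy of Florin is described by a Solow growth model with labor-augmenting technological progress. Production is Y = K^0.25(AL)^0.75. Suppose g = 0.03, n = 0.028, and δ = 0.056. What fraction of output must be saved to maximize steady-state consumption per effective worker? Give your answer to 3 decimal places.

n + g + δ = 0.028 + 0.03 + 0.056 = 0.114.
At the golden rule MPK = n+g+δ, and in any Cobb-Douglas steady state s = (n+g+δ)·k/y = MPK·k/y = capital's share 0.25.

s_gold = 0.250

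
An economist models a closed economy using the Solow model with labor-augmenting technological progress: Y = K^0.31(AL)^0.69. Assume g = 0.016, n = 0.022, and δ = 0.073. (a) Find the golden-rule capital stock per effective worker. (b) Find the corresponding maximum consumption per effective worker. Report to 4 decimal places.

(a) k_gold ≈ 4.4303; (b) c_gold ≈ 1.0946

n + g + δ = 0.022 + 0.016 + 0.073 = 0.111.
At the golden rule the marginal product of capital equals n+g+δ: 0.31·k^(0.31−1) = 0.111. Solving, k_gold = (0.31/0.111)^(1/0.69) ≈ 4.4303.
y_gold = 4.4303^0.31 ≈ 1.5863; c_gold = y_gold − 0.111·k_gold ≈ 1.0946.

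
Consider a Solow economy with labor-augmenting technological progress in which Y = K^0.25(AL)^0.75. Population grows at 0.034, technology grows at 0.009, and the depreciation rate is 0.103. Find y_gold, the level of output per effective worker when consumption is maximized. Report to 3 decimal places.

y_gold ≈ 1.196

The effective depreciation rate is n + g + δ = 0.034 + 0.009 + 0.103 = 0.146.
At the golden rule the marginal product of capital equals n+g+δ: 0.25·k^(0.25−1) = 0.146. Solving, k_gold = (0.25/0.146)^(1/0.75) ≈ 2.0486.
Output: y_gold = k_gold^0.25 = 2.0486^0.25 ≈ 1.1964.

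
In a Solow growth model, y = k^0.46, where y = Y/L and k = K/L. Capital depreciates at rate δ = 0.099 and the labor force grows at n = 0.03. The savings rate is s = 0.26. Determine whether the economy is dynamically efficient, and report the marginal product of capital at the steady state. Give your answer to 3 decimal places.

Capital per worker breaks even when investment replaces (n + δ)·k; here n + δ = 0.129.
Steady-state k*: s·k^0.46 = 0.129·k gives k* = (0.26/0.129)^(1/0.54) ≈ 3.6616.
MPK = 0.46·3.6616^(-0.54) ≈ 0.2282.
MPK > n+δ = 0.129, so the economy is dynamically efficient (under-saving).

dynamically efficient; MPK ≈ 0.228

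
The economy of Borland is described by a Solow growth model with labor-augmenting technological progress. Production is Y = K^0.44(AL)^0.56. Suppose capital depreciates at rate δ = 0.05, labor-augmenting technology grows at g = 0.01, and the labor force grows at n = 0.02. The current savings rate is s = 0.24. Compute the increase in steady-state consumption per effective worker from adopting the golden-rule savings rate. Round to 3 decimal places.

The effective depreciation rate is n + g + δ = 0.02 + 0.01 + 0.05 = 0.08.
Current steady state (s = 0.24): k* = (0.24/0.08)^(1/0.56) ≈ 7.1122, y* = 7.1122^0.44 ≈ 2.3707, c* = (1−0.24)·2.3707 ≈ 1.8018.
Golden rule sets MPK = n+g+δ: 0.44·k^(0.44−1) = 0.08, so k_gold = (0.44/0.08)^(1/0.56) ≈ 20.9931.
y_gold = 20.9931^0.44 ≈ 3.8169, c_gold = y_gold − 0.08·k_gold ≈ 2.1375.
Gain: Δc = 2.1375 − 1.8018 ≈ 0.3357.

Δc ≈ 0.336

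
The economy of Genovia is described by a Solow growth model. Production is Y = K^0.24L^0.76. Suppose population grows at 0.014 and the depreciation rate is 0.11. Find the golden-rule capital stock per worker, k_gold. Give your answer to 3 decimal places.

Capital per worker breaks even when investment replaces (n + δ)·k; here n + δ = 0.124.
Golden rule sets MPK = n+δ: 0.24·k^(0.24−1) = 0.124, so k_gold = (0.24/0.124)^(1/0.76) ≈ 2.3843.

k_gold ≈ 2.384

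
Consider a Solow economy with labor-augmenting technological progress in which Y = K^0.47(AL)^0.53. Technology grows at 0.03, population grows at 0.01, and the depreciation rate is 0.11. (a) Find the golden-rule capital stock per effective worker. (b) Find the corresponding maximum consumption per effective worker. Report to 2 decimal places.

n + g + δ = 0.01 + 0.03 + 0.11 = 0.15.
At the golden rule the marginal product of capital equals n+g+δ: 0.47·k^(0.47−1) = 0.15. Solving, k_gold = (0.47/0.15)^(1/0.53) ≈ 8.6270.
y_gold = 8.6270^0.47 ≈ 2.7533; c_gold = y_gold − 0.15·k_gold ≈ 1.4593.

(a) k_gold ≈ 8.63; (b) c_gold ≈ 1.46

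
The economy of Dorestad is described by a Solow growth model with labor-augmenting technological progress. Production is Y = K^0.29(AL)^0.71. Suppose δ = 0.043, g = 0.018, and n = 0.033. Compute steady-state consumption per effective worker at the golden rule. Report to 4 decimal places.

c_gold ≈ 1.1249

The effective depreciation rate is n + g + δ = 0.033 + 0.018 + 0.043 = 0.094.
Setting f'(k) = n+g+δ gives 0.29·k^(0.29−1) = 0.094, hence k_gold = (0.29/0.094)^(1/0.71) ≈ 4.8878.
y_gold = 4.8878^0.29 ≈ 1.5843.
c_gold = y_gold − (n+g+δ)·k_gold = 1.5843 − 0.094·4.8878 ≈ 1.1249.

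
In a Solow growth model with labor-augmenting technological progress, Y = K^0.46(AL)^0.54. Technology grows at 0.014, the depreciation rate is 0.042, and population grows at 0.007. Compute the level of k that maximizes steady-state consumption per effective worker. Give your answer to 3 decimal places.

k_gold ≈ 39.712

Break-even investment rate: n + g + δ = 0.007 + 0.014 + 0.042 = 0.063.
Golden rule sets MPK = n+g+δ: 0.46·k^(0.46−1) = 0.063, so k_gold = (0.46/0.063)^(1/0.54) ≈ 39.7119.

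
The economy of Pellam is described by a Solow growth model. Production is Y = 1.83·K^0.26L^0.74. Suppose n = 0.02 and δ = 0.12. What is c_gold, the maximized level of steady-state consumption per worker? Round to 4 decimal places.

Break-even investment rate: n + δ = 0.02 + 0.12 = 0.14.
At the golden rule the marginal product of capital equals n+δ: 0.26·1.83·k^(0.26−1) = 0.14. Solving, k_gold = (0.26·1.83/0.14)^(1/0.74) ≈ 5.2236.
y_gold = 1.83·5.2236^0.26 ≈ 2.8127.
c_gold = y_gold − (n+δ)·k_gold = 2.8127 − 0.14·5.2236 ≈ 2.0814.

c_gold ≈ 2.0814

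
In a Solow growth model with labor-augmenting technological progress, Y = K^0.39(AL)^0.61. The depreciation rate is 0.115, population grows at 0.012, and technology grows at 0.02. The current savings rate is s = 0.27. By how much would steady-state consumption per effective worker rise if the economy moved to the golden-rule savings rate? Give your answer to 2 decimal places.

n + g + δ = 0.012 + 0.02 + 0.115 = 0.147.
Current steady state (s = 0.27): k* = (0.27/0.147)^(1/0.61) ≈ 2.7093, y* = 2.7093^0.39 ≈ 1.4751, c* = (1−0.27)·1.4751 ≈ 1.0768.
Golden rule sets MPK = n+g+δ: 0.39·k^(0.39−1) = 0.147, so k_gold = (0.39/0.147)^(1/0.61) ≈ 4.9507.
y_gold = 4.9507^0.39 ≈ 1.8660, c_gold = y_gold − 0.147·k_gold ≈ 1.1383.
Gain: Δc = 1.1383 − 1.0768 ≈ 0.0615.

Δc ≈ 0.06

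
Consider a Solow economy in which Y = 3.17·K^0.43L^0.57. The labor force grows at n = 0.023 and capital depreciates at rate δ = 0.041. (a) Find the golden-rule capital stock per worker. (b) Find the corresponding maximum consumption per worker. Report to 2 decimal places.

(a) k_gold ≈ 214.01; (b) c_gold ≈ 18.16

Break-even investment rate: n + δ = 0.023 + 0.041 = 0.064.
At the golden rule the marginal product of capital equals n+δ: 0.43·3.17·k^(0.43−1) = 0.064. Solving, k_gold = (0.43·3.17/0.064)^(1/0.57) ≈ 214.0103.
y_gold = 3.17·214.0103^0.43 ≈ 31.8527; c_gold = y_gold − 0.064·k_gold ≈ 18.1560.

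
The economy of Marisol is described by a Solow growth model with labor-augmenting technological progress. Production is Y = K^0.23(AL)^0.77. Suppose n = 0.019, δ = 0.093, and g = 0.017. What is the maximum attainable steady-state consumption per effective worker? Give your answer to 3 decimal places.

n + g + δ = 0.019 + 0.017 + 0.093 = 0.129.
At the golden rule the marginal product of capital equals n+g+δ: 0.23·k^(0.23−1) = 0.129. Solving, k_gold = (0.23/0.129)^(1/0.77) ≈ 2.1191.
y_gold = 2.1191^0.23 ≈ 1.1885.
c_gold = y_gold − (n+g+δ)·k_gold = 1.1885 − 0.129·2.1191 ≈ 0.9152.

c_gold ≈ 0.915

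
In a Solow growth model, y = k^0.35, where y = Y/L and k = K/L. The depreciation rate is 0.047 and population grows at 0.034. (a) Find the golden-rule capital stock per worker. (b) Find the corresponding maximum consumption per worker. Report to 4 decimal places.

(a) k_gold ≈ 9.5021; (b) c_gold ≈ 1.4294

Break-even investment rate: n + δ = 0.034 + 0.047 = 0.081.
Setting f'(k) = n+δ gives 0.35·k^(0.35−1) = 0.081, hence k_gold = (0.35/0.081)^(1/0.65) ≈ 9.5021.
y_gold = 9.5021^0.35 ≈ 2.1991; c_gold = y_gold − 0.081·k_gold ≈ 1.4294.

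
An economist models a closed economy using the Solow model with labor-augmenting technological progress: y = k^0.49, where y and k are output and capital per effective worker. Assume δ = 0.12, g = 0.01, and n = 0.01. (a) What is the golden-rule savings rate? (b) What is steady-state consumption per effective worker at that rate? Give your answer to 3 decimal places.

n + g + δ = 0.01 + 0.01 + 0.12 = 0.14.
For Cobb-Douglas, s_gold equals capital's share: s_gold = 0.49.
Maximizing c = f(k) − (n+g+δ)·k gives f'(k) = n+g+δ, i.e. 0.49·k^(0.49−1) = 0.14, so k_gold = (0.49/0.14)^(1/0.51) ≈ 11.6627.
y_gold = 11.6627^0.49 ≈ 3.3322; c_gold = (1−0.49)·y_gold ≈ 1.6994.

(a) s_gold = 0.490; (b) c_gold ≈ 1.699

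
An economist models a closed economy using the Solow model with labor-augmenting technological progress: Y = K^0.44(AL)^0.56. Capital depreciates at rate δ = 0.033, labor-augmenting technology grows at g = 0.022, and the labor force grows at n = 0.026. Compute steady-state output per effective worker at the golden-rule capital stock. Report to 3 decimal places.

Capital per effective worker breaks even when investment replaces (n + g + δ)·k; here n + g + δ = 0.081.
Golden rule sets MPK = n+g+δ: 0.44·k^(0.44−1) = 0.081, so k_gold = (0.44/0.081)^(1/0.56) ≈ 20.5325.
Output: y_gold = k_gold^0.44 = 20.5325^0.44 ≈ 3.7799.

y_gold ≈ 3.780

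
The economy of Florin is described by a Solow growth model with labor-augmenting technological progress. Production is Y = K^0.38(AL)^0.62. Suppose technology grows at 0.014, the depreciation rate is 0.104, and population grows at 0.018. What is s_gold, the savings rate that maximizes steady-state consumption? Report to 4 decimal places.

s_gold = 0.3800

The effective depreciation rate is n + g + δ = 0.018 + 0.014 + 0.104 = 0.136.
At the golden rule MPK = n+g+δ, and in any Cobb-Douglas steady state s = (n+g+δ)·k/y = MPK·k/y = capital's share 0.38.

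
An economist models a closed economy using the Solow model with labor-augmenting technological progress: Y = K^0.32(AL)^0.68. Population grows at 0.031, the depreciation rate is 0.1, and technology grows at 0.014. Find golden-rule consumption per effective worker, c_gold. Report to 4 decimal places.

Break-even investment rate: n + g + δ = 0.031 + 0.014 + 0.1 = 0.145.
Maximizing c = f(k) − (n+g+δ)·k gives f'(k) = n+g+δ, i.e. 0.32·k^(0.32−1) = 0.145, so k_gold = (0.32/0.145)^(1/0.68) ≈ 3.2030.
y_gold = 3.2030^0.32 ≈ 1.4514.
c_gold = y_gold − (n+g+δ)·k_gold = 1.4514 − 0.145·3.2030 ≈ 0.9869.

c_gold ≈ 0.9869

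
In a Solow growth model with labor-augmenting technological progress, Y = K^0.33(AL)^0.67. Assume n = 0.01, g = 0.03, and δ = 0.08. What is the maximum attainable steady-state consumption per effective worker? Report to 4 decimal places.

c_gold ≈ 1.1027

The effective depreciation rate is n + g + δ = 0.01 + 0.03 + 0.08 = 0.12.
Maximizing c = f(k) − (n+g+δ)·k gives f'(k) = n+g+δ, i.e. 0.33·k^(0.33−1) = 0.12, so k_gold = (0.33/0.12)^(1/0.67) ≈ 4.5261.
y_gold = 4.5261^0.33 ≈ 1.6458.
c_gold = y_gold − (n+g+δ)·k_gold = 1.6458 − 0.12·4.5261 ≈ 1.1027.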